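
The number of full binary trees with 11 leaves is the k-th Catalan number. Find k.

10

A full binary tree with L leaves has L−1 internal nodes and is counted by C_{L−1}; L = 11 gives C_10.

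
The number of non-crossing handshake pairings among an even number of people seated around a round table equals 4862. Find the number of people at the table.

Non-crossing handshake pairings of 2n people are counted by C_n, and C_9 = 4862.
So n = 9, and there are 2n = 18 people.

18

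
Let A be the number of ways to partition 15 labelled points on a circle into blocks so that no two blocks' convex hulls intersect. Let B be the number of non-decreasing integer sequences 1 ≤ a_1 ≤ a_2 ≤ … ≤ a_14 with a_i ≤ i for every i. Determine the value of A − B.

The non-crossing partitions of [15] form a lattice of size C_15. So A = C_15 = 9694845.
Weakly increasing sequences with a_i ≤ i biject with Dyck paths of semilength 14, so there are C_14. So B = C_14 = 2674440.
A − B = 9694845 − 2674440 = 7020405.

7020405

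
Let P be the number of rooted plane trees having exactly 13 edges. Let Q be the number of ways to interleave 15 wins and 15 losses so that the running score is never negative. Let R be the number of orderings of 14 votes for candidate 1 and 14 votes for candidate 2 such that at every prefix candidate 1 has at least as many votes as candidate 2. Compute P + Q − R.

Rooted ordered trees with n edges are counted by C_n; here n = 13. So P = C_13 = 742900.
Ballot sequences with n votes each where one side never trails are Dyck words, counted by C_n; here n = 15. So Q = C_15 = 9694845.
Reading a vote for the leader as '(' and for the other as ')' turns such a sequence into a balanced string of 14 pairs, so the count is C_14. So R = C_14 = 2674440.
P + Q − R = 742900 + 9694845 − 2674440 = 7763305.

7763305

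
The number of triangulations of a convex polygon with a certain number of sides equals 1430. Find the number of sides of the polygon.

Triangulations of a convex m-gon are counted by C_{m−2}. The Catalan number equal to 1430 is C_8.
So m − 2 = 8, giving m = 10 sides.

10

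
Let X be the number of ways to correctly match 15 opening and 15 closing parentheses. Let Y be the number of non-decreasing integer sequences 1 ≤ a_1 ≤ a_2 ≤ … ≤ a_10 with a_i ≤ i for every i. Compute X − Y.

9678049

With 15 pairs the number of balanced bracket strings is the Catalan number C_15. So X = C_15 = 9694845.
Such sub-staircase sequences of length n are counted by C_n; here n = 10. So Y = C_10 = 16796.
X − Y = 9694845 − 16796 = 9678049.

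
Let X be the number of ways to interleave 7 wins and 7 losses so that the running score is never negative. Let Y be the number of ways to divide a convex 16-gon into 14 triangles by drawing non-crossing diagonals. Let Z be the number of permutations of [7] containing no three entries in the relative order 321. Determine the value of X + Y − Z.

2674440

Reading a vote for the leader as '(' and for the other as ')' turns such a sequence into a balanced string of 7 pairs, so the count is C_7. So X = C_7 = 429.
Triangulations of a convex m-gon are counted by C_{m−2}; with m = 16 this is C_14. So Y = C_14 = 2674440.
Permutations of [n] avoiding any single length-3 pattern are counted by C_n; here n = 7. So Z = C_7 = 429.
X + Y − Z = 429 + 2674440 − 429 = 2674440.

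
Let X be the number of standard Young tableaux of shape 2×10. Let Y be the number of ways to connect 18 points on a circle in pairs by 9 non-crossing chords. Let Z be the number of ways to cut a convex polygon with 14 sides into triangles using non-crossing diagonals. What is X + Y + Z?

By the hook-length formula (or a Dyck-path bijection), SYT of shape 2×10 number C_10. So X = C_10 = 16796.
Non-crossing perfect matchings of 2n points on a circle are counted by C_n; with 18 points, n = 9. So Y = C_9 = 4862.
Triangulations of a convex m-gon are counted by C_{m−2}; with m = 14 this is C_12. So Z = C_12 = 208012.
X + Y + Z = 16796 + 4862 + 208012 = 229670.

229670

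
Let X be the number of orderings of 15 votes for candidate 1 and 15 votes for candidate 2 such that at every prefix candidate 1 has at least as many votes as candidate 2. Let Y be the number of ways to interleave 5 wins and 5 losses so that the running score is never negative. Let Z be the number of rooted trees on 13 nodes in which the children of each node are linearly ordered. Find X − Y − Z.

Reading a vote for the leader as '(' and for the other as ')' turns such a sequence into a balanced string of 15 pairs, so the count is C_15. So X = C_15 = 9694845.
Reading a vote for the leader as '(' and for the other as ')' turns such a sequence into a balanced string of 5 pairs, so the count is C_5. So Y = C_5 = 42.
A rooted plane tree on 13 nodes has 12 edges, and such trees are counted by C_12. So Z = C_12 = 208012.
X − Y − Z = 9694845 − 42 − 208012 = 9486791.

9486791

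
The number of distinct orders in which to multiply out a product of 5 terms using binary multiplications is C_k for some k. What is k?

Bracketing 5 factors into binary products is counted by C_{5−1} = C_4.

4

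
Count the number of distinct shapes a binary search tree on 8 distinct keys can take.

1430

There are C_n binary search tree shapes on n keys; with n = 8 that is C_8.
C_8 = C_7 · 2(2·7+1)/(7+2) = 429 · 30/9 = 1430.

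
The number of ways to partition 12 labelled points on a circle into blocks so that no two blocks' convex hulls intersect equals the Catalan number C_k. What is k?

12

The non-crossing partitions of [12] form a lattice of size C_12.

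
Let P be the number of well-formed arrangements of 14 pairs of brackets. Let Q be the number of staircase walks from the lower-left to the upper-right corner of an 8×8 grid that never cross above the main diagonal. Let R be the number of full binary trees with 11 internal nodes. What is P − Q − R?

2614224

With 14 pairs the number of balanced bracket strings is the Catalan number C_14. So P = C_14 = 2674440.
Monotone paths in an n×n grid that stay weakly below the diagonal are counted by C_n; here n = 8. So Q = C_8 = 1430.
The number of full binary trees on 11 internal nodes is the Catalan number C_11. So R = C_11 = 58786.
P − Q − R = 2674440 − 1430 − 58786 = 2614224.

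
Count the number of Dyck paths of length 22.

Dyck paths of semilength n (length 2n) are counted by C_n; here n = 11.
C_11 = C_10 · 2(2·10+1)/(10+2) = 16796 · 42/12 = 58786.

58786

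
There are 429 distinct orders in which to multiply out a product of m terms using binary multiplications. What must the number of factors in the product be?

Parenthesizations of m factors are counted by C_{m−1}. The Catalan number equal to 429 is C_7.
So the index is 7, and the number of factors is 7 + 1 = 8.

8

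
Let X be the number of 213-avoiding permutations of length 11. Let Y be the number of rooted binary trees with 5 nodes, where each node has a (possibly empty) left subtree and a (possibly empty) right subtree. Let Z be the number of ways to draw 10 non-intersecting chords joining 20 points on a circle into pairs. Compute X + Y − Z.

42032

For any fixed pattern of length 3, the pattern-avoiding permutations of [11] number C_11. So X = C_11 = 58786.
There are C_n binary search tree shapes on n keys; with n = 5 that is C_5. So Y = C_5 = 42.
Non-crossing perfect matchings of 2n points on a circle are counted by C_n; with 20 points, n = 10. So Z = C_10 = 16796.
X + Y − Z = 58786 + 42 − 16796 = 42032.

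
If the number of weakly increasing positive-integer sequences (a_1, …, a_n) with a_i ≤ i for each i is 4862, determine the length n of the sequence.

Such sub-staircase sequences of length n are counted by C_n. The Catalan number equal to 4862 is C_9.

9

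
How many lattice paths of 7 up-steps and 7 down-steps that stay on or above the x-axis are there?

Dyck paths of semilength n (length 2n) are counted by C_n; here n = 7.
C_7 = C(14,7)/8 = 3432/8 = 429.

429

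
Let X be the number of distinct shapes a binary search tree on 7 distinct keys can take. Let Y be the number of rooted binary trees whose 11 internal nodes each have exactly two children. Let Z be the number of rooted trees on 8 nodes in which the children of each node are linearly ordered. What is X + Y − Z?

58786

Rooted binary trees with 7 nodes (each child slot possibly empty) number C_7. So X = C_7 = 429.
The number of full binary trees on 11 internal nodes is the Catalan number C_11. So Y = C_11 = 58786.
A rooted plane tree on 8 nodes has 7 edges, and such trees are counted by C_7. So Z = C_7 = 429.
X + Y − Z = 429 + 58786 − 429 = 58786.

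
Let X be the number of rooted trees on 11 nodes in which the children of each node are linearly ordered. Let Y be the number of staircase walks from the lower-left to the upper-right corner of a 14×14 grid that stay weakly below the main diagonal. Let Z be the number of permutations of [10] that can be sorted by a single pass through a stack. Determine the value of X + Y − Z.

2674440

A rooted plane tree on 11 nodes has 10 edges, and such trees are counted by C_10. So X = C_10 = 16796.
Monotone paths in an n×n grid that stay weakly below the diagonal are counted by C_n; here n = 14. So Y = C_14 = 2674440.
Stack-sortable permutations are exactly the 231-avoiding ones, counted by C_n; here n = 10. So Z = C_10 = 16796.
X + Y − Z = 16796 + 2674440 − 16796 = 2674440.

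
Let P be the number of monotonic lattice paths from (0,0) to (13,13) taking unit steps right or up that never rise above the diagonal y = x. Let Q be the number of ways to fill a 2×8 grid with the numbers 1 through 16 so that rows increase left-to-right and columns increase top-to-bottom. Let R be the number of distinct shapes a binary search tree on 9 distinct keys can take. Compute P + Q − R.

739468

Monotone paths in an n×n grid that stay weakly below the diagonal are counted by C_n; here n = 13. So P = C_13 = 742900.
By the hook-length formula (or a Dyck-path bijection), SYT of shape 2×8 number C_8. So Q = C_8 = 1430.
Binary trees (left/right distinguished) on n nodes are counted by C_n; here n = 9. So R = C_9 = 4862.
P + Q − R = 742900 + 1430 − 4862 = 739468.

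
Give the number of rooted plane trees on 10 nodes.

Rooted ordered (plane) trees on m nodes have m−1 edges and are counted by C_{m−1}; m = 10 gives C_9.
C_9 = C(18,9)/10 = 48620/10 = 4862.

4862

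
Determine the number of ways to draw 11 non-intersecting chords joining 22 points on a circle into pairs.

58786

Non-crossing perfect matchings of 2n points on a circle are counted by C_n; with 22 points, n = 11.
C_11 = C_10 · 2(2·10+1)/(10+2) = 16796 · 42/12 = 58786.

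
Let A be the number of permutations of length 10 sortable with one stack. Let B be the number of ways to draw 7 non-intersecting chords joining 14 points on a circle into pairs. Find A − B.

16367

By Knuth's characterisation, the stack-sortable permutations of length 10 are the 231-avoiders, numbering C_10. So A = C_10 = 16796.
Pairing 14 circle points by 7 non-crossing chords gives C_7 matchings. So B = C_7 = 429.
A − B = 16796 − 429 = 16367.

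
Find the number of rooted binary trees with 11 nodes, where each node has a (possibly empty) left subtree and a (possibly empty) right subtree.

58786

There are C_n binary search tree shapes on n keys; with n = 11 that is C_11.
C_11 = 58786.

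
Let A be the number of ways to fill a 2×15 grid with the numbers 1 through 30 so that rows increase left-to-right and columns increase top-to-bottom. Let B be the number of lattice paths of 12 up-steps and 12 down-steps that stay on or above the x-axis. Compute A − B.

9486833

Standard Young tableaux of shape 2×n are counted by C_n; here n = 15. So A = C_15 = 9694845.
Dyck paths of semilength n (length 2n) are counted by C_n; here n = 12. So B = C_12 = 208012.
A − B = 9694845 − 208012 = 9486833.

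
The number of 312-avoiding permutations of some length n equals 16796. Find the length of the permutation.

Permutations of [n] avoiding a fixed length-3 pattern are counted by C_n, and C_10 = 16796.

10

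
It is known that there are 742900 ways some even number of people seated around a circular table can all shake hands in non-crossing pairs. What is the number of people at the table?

26

Non-crossing handshake pairings of 2n people are counted by C_n, and C_13 = 742900.
So n = 13, and there are 2n = 26 people.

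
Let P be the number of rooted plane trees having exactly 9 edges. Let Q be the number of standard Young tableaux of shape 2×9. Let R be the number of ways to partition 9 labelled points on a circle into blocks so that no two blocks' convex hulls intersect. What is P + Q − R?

4862

Rooted ordered trees with n edges are counted by C_n; here n = 9. So P = C_9 = 4862.
Standard Young tableaux of shape 2×n are counted by C_n; here n = 9. So Q = C_9 = 4862.
The non-crossing partitions of [9] form a lattice of size C_9. So R = C_9 = 4862.
P + Q − R = 4862 + 4862 − 4862 = 4862.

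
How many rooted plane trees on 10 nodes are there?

4862

Rooted ordered (plane) trees on m nodes have m−1 edges and are counted by C_{m−1}; m = 10 gives C_9.
C_9 = 4862.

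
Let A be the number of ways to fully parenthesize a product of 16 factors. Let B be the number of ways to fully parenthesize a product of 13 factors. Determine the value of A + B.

9902857

Bracketing 16 factors into binary products is counted by C_{16−1} = C_15. So A = C_15 = 9694845.
Parenthesizations of m factors correspond to full binary trees with m leaves, counted by C_{m−1}; m = 13 gives C_12. So B = C_12 = 208012.
A + B = 9694845 + 208012 = 9902857.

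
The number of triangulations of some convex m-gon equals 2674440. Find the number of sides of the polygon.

Triangulations of a convex m-gon are counted by C_{m−2}; 2674440 = C_14.
So m − 2 = 14, giving m = 16 sides.

16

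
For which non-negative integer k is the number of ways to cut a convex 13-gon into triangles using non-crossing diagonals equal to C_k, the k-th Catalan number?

The number of triangulations of a 13-gon is the Catalan number C_11 (index = sides − 2).

11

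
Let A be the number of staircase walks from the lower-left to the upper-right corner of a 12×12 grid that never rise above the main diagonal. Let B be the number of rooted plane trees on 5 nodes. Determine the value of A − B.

Sub-diagonal monotone paths from (0,0) to (12,12) biject with Dyck paths of semilength 12, giving C_12. So A = C_12 = 208012.
A rooted plane tree on 5 nodes has 4 edges, and such trees are counted by C_4. So B = C_4 = 14.
A − B = 208012 − 14 = 207998.

207998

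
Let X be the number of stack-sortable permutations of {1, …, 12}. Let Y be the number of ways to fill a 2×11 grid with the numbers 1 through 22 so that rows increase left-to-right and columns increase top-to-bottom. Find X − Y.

149226

Stack-sortable permutations are exactly the 231-avoiding ones, counted by C_n; here n = 12. So X = C_12 = 208012.
Standard Young tableaux of shape 2×n are counted by C_n; here n = 11. So Y = C_11 = 58786.
X − Y = 208012 − 58786 = 149226.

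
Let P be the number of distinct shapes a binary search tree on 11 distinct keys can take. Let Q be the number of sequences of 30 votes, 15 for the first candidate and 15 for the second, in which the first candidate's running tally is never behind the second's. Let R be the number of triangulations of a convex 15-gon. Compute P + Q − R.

9010731

Rooted binary trees with 11 nodes (each child slot possibly empty) number C_11. So P = C_11 = 58786.
Reading a vote for the leader as '(' and for the other as ')' turns such a sequence into a balanced string of 15 pairs, so the count is C_15. So Q = C_15 = 9694845.
The number of triangulations of a 15-gon is the Catalan number C_13 (index = sides − 2). So R = C_13 = 742900.
P + Q − R = 58786 + 9694845 − 742900 = 9010731.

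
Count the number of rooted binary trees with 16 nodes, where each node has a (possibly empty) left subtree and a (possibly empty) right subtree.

Binary trees (left/right distinguished) on n nodes are counted by C_n; here n = 16.
C_16 = C_15 · 2(2·15+1)/(15+2) = 9694845 · 62/17 = 35357670.

35357670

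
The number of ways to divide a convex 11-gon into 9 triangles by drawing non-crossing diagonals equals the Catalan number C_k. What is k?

9

A convex 11-gon is triangulated into 9 triangles, and the number of such triangulations is the Catalan number C_{11−2} = C_9.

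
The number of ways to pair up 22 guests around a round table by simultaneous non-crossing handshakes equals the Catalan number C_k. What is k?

With 22 = 2·11 people, non-crossing handshake pairings are non-crossing perfect matchings on a circle, counted by C_11.

11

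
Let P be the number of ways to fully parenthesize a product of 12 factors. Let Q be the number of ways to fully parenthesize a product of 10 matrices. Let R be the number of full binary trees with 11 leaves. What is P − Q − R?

37128

Parenthesizations of m factors correspond to full binary trees with m leaves, counted by C_{m−1}; m = 12 gives C_11. So P = C_11 = 58786.
Ways to associate a product of 10 factors correspond to binary trees on 10 leaves, so the count is C_9. So Q = C_9 = 4862.
A full binary tree with L leaves has L−1 internal nodes and is counted by C_{L−1}; L = 11 gives C_10. So R = C_10 = 16796.
P − Q − R = 58786 − 4862 − 16796 = 37128.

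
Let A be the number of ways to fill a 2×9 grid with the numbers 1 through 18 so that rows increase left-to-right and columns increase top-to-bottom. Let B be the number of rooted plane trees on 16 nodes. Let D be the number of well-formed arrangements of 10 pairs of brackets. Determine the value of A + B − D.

9682911

By the hook-length formula (or a Dyck-path bijection), SYT of shape 2×9 number C_9. So A = C_9 = 4862.
Rooted ordered (plane) trees on m nodes have m−1 edges and are counted by C_{m−1}; m = 16 gives C_15. So B = C_15 = 9694845.
Balanced strings of n pairs of brackets are counted by C_n; here n = 10. So D = C_10 = 16796.
A + B − D = 4862 + 9694845 − 16796 = 9682911.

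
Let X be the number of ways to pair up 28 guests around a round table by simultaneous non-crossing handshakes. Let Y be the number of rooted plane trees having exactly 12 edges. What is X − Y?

With 28 = 2·14 people, non-crossing handshake pairings are non-crossing perfect matchings on a circle, counted by C_14. So X = C_14 = 2674440.
Rooted ordered trees with n edges are counted by C_n; here n = 12. So Y = C_12 = 208012.
X − Y = 2674440 − 208012 = 2466428.

2466428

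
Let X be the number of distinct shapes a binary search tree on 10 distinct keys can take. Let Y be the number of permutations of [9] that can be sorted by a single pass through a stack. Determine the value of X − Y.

11934

Binary trees (left/right distinguished) on n nodes are counted by C_n; here n = 10. So X = C_10 = 16796.
Stack-sortable permutations are exactly the 231-avoiding ones, counted by C_n; here n = 9. So Y = C_9 = 4862.
X − Y = 16796 − 4862 = 11934.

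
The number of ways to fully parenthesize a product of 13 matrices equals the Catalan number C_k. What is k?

12

Ways to associate a product of 13 factors correspond to binary trees on 13 leaves, so the count is C_12.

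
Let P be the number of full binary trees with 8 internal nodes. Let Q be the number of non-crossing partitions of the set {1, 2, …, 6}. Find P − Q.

The number of full binary trees on 8 internal nodes is the Catalan number C_8. So P = C_8 = 1430.
Non-crossing partitions of an n-element set are counted by C_n; here n = 6. So Q = C_6 = 132.
P − Q = 1430 − 132 = 1298.

1298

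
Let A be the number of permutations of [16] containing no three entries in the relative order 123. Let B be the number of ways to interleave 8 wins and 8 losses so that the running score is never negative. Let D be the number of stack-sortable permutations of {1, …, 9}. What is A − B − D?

For any fixed pattern of length 3, the pattern-avoiding permutations of [16] number C_16. So A = C_16 = 35357670.
Ballot sequences with n votes each where one side never trails are Dyck words, counted by C_n; here n = 8. So B = C_8 = 1430.
Stack-sortable permutations are exactly the 231-avoiding ones, counted by C_n; here n = 9. So D = C_9 = 4862.
A − B − D = 35357670 − 1430 − 4862 = 35351378.

35351378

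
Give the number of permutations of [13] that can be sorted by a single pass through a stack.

By Knuth's characterisation, the stack-sortable permutations of length 13 are the 231-avoiders, numbering C_13.
C_13 = C(26,13)/14 = 10400600/14 = 742900.

742900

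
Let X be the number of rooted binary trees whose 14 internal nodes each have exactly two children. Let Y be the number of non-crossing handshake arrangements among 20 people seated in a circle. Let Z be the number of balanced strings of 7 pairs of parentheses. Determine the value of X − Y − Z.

Full binary trees with n internal nodes are counted by C_n; here n = 14. So X = C_14 = 2674440.
Non-crossing handshake pairings of 2n people are counted by C_n; 20 people gives n = 10. So Y = C_10 = 16796.
With 7 pairs the number of balanced bracket strings is the Catalan number C_7. So Z = C_7 = 429.
X − Y − Z = 2674440 − 16796 − 429 = 2657215.

2657215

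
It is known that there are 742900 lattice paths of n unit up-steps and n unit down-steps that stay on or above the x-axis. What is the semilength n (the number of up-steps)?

Dyck paths of semilength n are counted by C_n. Since C_13 = 742900, the index is 13.

13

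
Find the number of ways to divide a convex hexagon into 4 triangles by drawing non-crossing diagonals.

A convex 6-gon is triangulated into 4 triangles, and the number of such triangulations is the Catalan number C_{6−2} = C_4.
C_4 = C(8,4)/5 = 70/5 = 14.

14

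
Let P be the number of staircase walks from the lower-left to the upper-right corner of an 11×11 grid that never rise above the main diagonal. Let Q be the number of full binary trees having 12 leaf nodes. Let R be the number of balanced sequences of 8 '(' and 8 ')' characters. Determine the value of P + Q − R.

116142

Sub-diagonal monotone paths from (0,0) to (11,11) biject with Dyck paths of semilength 11, giving C_11. So P = C_11 = 58786.
Full binary trees with 12 leaves have 12−1 = 11 internal nodes, so there are C_11 of them. So Q = C_11 = 58786.
A balanced arrangement of 8 bracket pairs is a Dyck word of semilength 8, so the count is C_8. So R = C_8 = 1430.
P + Q − R = 58786 + 58786 − 1430 = 116142.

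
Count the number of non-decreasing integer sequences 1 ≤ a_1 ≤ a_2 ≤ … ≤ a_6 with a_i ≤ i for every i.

Such sub-staircase sequences of length n are counted by C_n; here n = 6.
C_6 = C_5 · 2(2·5+1)/(5+2) = 42 · 22/7 = 132.

132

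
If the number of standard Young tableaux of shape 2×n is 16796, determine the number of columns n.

10

Standard Young tableaux of shape 2×n are counted by C_n, and C_10 = 16796.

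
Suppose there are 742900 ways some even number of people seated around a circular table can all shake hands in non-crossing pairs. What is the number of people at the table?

26

Non-crossing handshake pairings of 2n people are counted by C_n, and C_13 = 742900.
So n = 13, and there are 2n = 26 people.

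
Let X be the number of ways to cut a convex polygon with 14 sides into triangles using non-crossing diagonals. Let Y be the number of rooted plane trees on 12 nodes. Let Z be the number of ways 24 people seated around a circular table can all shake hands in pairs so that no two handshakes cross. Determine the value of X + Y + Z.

A convex 14-gon is triangulated into 12 triangles, and the number of such triangulations is the Catalan number C_{14−2} = C_12. So X = C_12 = 208012.
A rooted plane tree on 12 nodes has 11 edges, and such trees are counted by C_11. So Y = C_11 = 58786.
With 24 = 2·12 people, non-crossing handshake pairings are non-crossing perfect matchings on a circle, counted by C_12. So Z = C_12 = 208012.
X + Y + Z = 208012 + 58786 + 208012 = 474810.

474810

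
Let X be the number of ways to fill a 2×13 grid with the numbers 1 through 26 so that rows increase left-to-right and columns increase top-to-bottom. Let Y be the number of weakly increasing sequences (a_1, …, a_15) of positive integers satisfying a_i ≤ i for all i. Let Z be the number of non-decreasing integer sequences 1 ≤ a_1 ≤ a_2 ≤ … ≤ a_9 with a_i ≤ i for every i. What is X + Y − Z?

By the hook-length formula (or a Dyck-path bijection), SYT of shape 2×13 number C_13. So X = C_13 = 742900.
Such sub-staircase sequences of length n are counted by C_n; here n = 15. So Y = C_15 = 9694845.
Weakly increasing sequences with a_i ≤ i biject with Dyck paths of semilength 9, so there are C_9. So Z = C_9 = 4862.
X + Y − Z = 742900 + 9694845 − 4862 = 10432883.

10432883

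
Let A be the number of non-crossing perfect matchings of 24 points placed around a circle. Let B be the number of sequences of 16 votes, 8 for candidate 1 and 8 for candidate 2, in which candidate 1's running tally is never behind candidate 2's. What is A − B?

Non-crossing perfect matchings of 2n points on a circle are counted by C_n; with 24 points, n = 12. So A = C_12 = 208012.
Reading a vote for the leader as '(' and for the other as ')' turns such a sequence into a balanced string of 8 pairs, so the count is C_8. So B = C_8 = 1430.
A − B = 208012 − 1430 = 206582.

206582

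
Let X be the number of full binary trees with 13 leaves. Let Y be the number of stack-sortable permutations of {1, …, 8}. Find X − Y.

206582

Full binary trees with 13 leaves have 13−1 = 12 internal nodes, so there are C_12 of them. So X = C_12 = 208012.
Stack-sortable permutations are exactly the 231-avoiding ones, counted by C_n; here n = 8. So Y = C_8 = 1430.
X − Y = 208012 − 1430 = 206582.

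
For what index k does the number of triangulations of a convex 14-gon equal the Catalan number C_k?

The number of triangulations of a 14-gon is the Catalan number C_12 (index = sides − 2).

12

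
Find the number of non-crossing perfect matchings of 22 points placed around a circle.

Pairing 22 circle points by 11 non-crossing chords gives C_11 matchings.
C_11 = C(22,11)/12 = 705432/12 = 58786.

58786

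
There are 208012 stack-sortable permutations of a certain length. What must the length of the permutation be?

12

Stack-sortable permutations of [n] are counted by C_n. Since C_12 = 208012, the index is 12.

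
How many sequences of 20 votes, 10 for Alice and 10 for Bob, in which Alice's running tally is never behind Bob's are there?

Ballot sequences with n votes each where one side never trails are Dyck words, counted by C_n; here n = 10.
C_10 = C_9 · 2(2·9+1)/(9+2) = 4862 · 38/11 = 16796.

16796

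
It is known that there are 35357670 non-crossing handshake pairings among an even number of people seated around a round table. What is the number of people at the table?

32

Non-crossing handshake pairings of 2n people are counted by C_n. Since C_16 = 35357670, the index is 16.
So n = 16, and there are 2n = 32 people.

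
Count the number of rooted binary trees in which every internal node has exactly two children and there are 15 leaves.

Full binary trees with 15 leaves have 15−1 = 14 internal nodes, so there are C_14 of them.
C_14 = 2674440.

2674440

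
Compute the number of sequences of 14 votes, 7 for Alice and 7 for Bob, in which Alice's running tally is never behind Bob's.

Reading a vote for the leader as '(' and for the other as ')' turns such a sequence into a balanced string of 7 pairs, so the count is C_7.
C_7 = C(14,7)/8 = 3432/8 = 429.

429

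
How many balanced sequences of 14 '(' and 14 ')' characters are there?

2674440

With 14 pairs the number of balanced bracket strings is the Catalan number C_14.
C_14 = C(28,14)/15 = 40116600/15 = 2674440.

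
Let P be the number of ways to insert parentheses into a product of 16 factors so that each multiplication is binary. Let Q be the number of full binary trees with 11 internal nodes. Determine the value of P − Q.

9636059

Ways to associate a product of 16 factors correspond to binary trees on 16 leaves, so the count is C_15. So P = C_15 = 9694845.
The number of full binary trees on 11 internal nodes is the Catalan number C_11. So Q = C_11 = 58786.
P − Q = 9694845 − 58786 = 9636059.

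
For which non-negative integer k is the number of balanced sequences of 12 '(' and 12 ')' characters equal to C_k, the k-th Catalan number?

12

A balanced arrangement of 12 bracket pairs is a Dyck word of semilength 12, so the count is C_12.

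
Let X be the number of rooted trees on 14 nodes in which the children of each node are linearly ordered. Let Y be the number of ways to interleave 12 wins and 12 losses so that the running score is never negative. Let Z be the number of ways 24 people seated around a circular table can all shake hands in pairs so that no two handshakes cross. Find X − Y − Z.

326876

Rooted ordered (plane) trees on m nodes have m−1 edges and are counted by C_{m−1}; m = 14 gives C_13. So X = C_13 = 742900.
Reading a vote for the leader as '(' and for the other as ')' turns such a sequence into a balanced string of 12 pairs, so the count is C_12. So Y = C_12 = 208012.
Non-crossing handshake pairings of 2n people are counted by C_n; 24 people gives n = 12. So Z = C_12 = 208012.
X − Y − Z = 742900 − 208012 − 208012 = 326876.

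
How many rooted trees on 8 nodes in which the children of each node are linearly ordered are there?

Rooted ordered (plane) trees on m nodes have m−1 edges and are counted by C_{m−1}; m = 8 gives C_7.
C_7 = C_6 · 2(2·6+1)/(6+2) = 132 · 26/8 = 429.

429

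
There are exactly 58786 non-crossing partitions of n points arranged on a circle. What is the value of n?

11

Non-crossing partitions of [n] are counted by C_n; 58786 = C_11.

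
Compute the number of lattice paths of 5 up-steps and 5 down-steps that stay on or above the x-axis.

Dyck paths of semilength n (length 2n) are counted by C_n; here n = 5.
C_5 = C(10,5)/6 = 252/6 = 42.

42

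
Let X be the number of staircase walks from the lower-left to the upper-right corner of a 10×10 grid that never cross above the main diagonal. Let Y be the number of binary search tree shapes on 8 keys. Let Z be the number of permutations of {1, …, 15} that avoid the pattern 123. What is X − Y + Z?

Monotone paths in an n×n grid that stay weakly below the diagonal are counted by C_n; here n = 10. So X = C_10 = 16796.
Rooted binary trees with 8 nodes (each child slot possibly empty) number C_8. So Y = C_8 = 1430.
Permutations of [n] avoiding any single length-3 pattern are counted by C_n; here n = 15. So Z = C_15 = 9694845.
X − Y + Z = 16796 − 1430 + 9694845 = 9710211.

9710211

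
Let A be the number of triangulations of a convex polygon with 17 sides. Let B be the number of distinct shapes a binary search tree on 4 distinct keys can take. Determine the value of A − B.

A convex 17-gon is triangulated into 15 triangles, and the number of such triangulations is the Catalan number C_{17−2} = C_15. So A = C_15 = 9694845.
There are C_n binary search tree shapes on n keys; with n = 4 that is C_4. So B = C_4 = 14.
A − B = 9694845 − 14 = 9694831.

9694831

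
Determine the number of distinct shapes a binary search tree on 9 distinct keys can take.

4862

Binary trees (left/right distinguished) on n nodes are counted by C_n; here n = 9.
C_9 = 4862.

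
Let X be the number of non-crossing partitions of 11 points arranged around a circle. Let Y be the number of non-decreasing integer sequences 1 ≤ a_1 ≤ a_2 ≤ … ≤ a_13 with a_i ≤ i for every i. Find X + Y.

801686

Non-crossing partitions of an n-element set are counted by C_n; here n = 11. So X = C_11 = 58786.
Such sub-staircase sequences of length n are counted by C_n; here n = 13. So Y = C_13 = 742900.
X + Y = 58786 + 742900 = 801686.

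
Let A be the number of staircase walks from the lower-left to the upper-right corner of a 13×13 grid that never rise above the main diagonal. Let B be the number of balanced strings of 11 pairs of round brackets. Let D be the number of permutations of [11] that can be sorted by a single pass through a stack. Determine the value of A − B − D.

625328

Sub-diagonal monotone paths from (0,0) to (13,13) biject with Dyck paths of semilength 13, giving C_13. So A = C_13 = 742900.
With 11 pairs the number of balanced bracket strings is the Catalan number C_11. So B = C_11 = 58786.
By Knuth's characterisation, the stack-sortable permutations of length 11 are the 231-avoiders, numbering C_11. So D = C_11 = 58786.
A − B − D = 742900 − 58786 − 58786 = 625328.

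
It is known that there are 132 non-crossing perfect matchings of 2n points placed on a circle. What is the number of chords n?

6

Non-crossing pairings of 2n points on a circle are counted by C_n, and C_6 = 132.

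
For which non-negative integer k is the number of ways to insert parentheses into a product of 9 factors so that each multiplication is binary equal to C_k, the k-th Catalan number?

8

Parenthesizations of m factors correspond to full binary trees with m leaves, counted by C_{m−1}; m = 9 gives C_8.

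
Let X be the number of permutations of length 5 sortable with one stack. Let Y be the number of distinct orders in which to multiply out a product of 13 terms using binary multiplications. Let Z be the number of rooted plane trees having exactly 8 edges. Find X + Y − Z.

By Knuth's characterisation, the stack-sortable permutations of length 5 are the 231-avoiders, numbering C_5. So X = C_5 = 42.
Bracketing 13 factors into binary products is counted by C_{13−1} = C_12. So Y = C_12 = 208012.
A rooted plane tree with 8 edges has 9 nodes, and the count is C_8. So Z = C_8 = 1430.
X + Y − Z = 42 + 208012 − 1430 = 206624.

206624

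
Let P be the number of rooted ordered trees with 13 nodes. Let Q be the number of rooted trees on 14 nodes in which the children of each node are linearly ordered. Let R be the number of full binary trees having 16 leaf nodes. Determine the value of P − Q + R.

9159957

A rooted plane tree on 13 nodes has 12 edges, and such trees are counted by C_12. So P = C_12 = 208012.
A rooted plane tree on 14 nodes has 13 edges, and such trees are counted by C_13. So Q = C_13 = 742900.
Full binary trees with 16 leaves have 16−1 = 15 internal nodes, so there are C_15 of them. So R = C_15 = 9694845.
P − Q + R = 208012 − 742900 + 9694845 = 9159957.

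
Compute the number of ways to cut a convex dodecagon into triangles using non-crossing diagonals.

16796

A convex 12-gon is triangulated into 10 triangles, and the number of such triangulations is the Catalan number C_{12−2} = C_10.
C_10 = C_9 · 2(2·9+1)/(9+2) = 4862 · 38/11 = 16796.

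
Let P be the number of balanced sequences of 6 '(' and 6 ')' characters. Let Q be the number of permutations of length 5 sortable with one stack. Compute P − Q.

90

With 6 pairs the number of balanced bracket strings is the Catalan number C_6. So P = C_6 = 132.
Stack-sortable permutations are exactly the 231-avoiding ones, counted by C_n; here n = 5. So Q = C_5 = 42.
P − Q = 132 − 42 = 90.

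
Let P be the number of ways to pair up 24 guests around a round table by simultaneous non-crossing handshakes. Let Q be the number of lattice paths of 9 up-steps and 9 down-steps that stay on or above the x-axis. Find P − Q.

Non-crossing handshake pairings of 2n people are counted by C_n; 24 people gives n = 12. So P = C_12 = 208012.
A Dyck path with 9 up-steps and 9 down-steps has semilength 9, so there are C_9 of them. So Q = C_9 = 4862.
P − Q = 208012 − 4862 = 203150.

203150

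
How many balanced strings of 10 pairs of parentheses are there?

16796

Balanced strings of n pairs of brackets are counted by C_n; here n = 10.
C_10 = 16796.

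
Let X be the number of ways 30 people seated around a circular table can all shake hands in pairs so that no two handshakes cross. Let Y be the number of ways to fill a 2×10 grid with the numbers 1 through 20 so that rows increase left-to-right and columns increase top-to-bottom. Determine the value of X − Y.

9678049

Non-crossing handshake pairings of 2n people are counted by C_n; 30 people gives n = 15. So X = C_15 = 9694845.
Standard Young tableaux of shape 2×n are counted by C_n; here n = 10. So Y = C_10 = 16796.
X − Y = 9694845 − 16796 = 9678049.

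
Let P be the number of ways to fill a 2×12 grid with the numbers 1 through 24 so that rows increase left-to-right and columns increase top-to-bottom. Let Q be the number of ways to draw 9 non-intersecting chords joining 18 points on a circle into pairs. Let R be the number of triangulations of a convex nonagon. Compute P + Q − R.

212445

Standard Young tableaux of shape 2×n are counted by C_n; here n = 12. So P = C_12 = 208012.
Non-crossing perfect matchings of 2n points on a circle are counted by C_n; with 18 points, n = 9. So Q = C_9 = 4862.
A convex 9-gon is triangulated into 7 triangles, and the number of such triangulations is the Catalan number C_{9−2} = C_7. So R = C_7 = 429.
P + Q − R = 208012 + 4862 − 429 = 212445.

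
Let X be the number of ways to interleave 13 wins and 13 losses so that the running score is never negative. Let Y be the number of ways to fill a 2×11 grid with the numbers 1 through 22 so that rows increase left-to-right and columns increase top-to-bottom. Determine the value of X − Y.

684114

Ballot sequences with n votes each where one side never trails are Dyck words, counted by C_n; here n = 13. So X = C_13 = 742900.
By the hook-length formula (or a Dyck-path bijection), SYT of shape 2×11 number C_11. So Y = C_11 = 58786.
X − Y = 742900 − 58786 = 684114.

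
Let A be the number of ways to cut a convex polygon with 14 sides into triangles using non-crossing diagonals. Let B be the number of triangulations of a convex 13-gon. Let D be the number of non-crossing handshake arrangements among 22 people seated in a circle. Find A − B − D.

The number of triangulations of a 14-gon is the Catalan number C_12 (index = sides − 2). So A = C_12 = 208012.
The number of triangulations of a 13-gon is the Catalan number C_11 (index = sides − 2). So B = C_11 = 58786.
With 22 = 2·11 people, non-crossing handshake pairings are non-crossing perfect matchings on a circle, counted by C_11. So D = C_11 = 58786.
A − B − D = 208012 − 58786 − 58786 = 90440.

90440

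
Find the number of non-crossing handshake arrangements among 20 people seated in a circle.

With 20 = 2·10 people, non-crossing handshake pairings are non-crossing perfect matchings on a circle, counted by C_10.
C_10 = C(20,10)/11 = 184756/11 = 16796.

16796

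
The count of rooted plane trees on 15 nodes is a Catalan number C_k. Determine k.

14

A rooted plane tree on 15 nodes has 14 edges, and such trees are counted by C_14.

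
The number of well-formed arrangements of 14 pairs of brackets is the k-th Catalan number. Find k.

Balanced strings of n pairs of brackets are counted by C_n; here n = 14.

14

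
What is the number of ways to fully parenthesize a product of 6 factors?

42

Parenthesizations of m factors correspond to full binary trees with m leaves, counted by C_{m−1}; m = 6 gives C_5.
C_5 = C(10,5)/6 = 252/6 = 42.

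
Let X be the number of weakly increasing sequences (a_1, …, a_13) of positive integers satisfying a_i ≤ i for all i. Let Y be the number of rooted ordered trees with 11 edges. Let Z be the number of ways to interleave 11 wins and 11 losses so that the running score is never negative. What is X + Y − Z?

Such sub-staircase sequences of length n are counted by C_n; here n = 13. So X = C_13 = 742900.
Rooted ordered trees with n edges are counted by C_n; here n = 11. So Y = C_11 = 58786.
Reading a vote for the leader as '(' and for the other as ')' turns such a sequence into a balanced string of 11 pairs, so the count is C_11. So Z = C_11 = 58786.
X + Y − Z = 742900 + 58786 − 58786 = 742900.

742900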